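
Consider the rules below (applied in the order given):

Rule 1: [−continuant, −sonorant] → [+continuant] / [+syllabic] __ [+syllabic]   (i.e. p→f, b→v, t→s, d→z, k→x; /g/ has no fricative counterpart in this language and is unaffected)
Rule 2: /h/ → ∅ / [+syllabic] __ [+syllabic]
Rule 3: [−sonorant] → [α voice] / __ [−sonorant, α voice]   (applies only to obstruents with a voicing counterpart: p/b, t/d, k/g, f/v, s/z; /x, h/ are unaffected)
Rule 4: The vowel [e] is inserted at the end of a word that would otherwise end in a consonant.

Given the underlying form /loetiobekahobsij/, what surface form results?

Rule 1 (intervocalic spirantization): /t/ is a stop between vowels /e/ and /i/, so it spirantizes to the fricative [s]. /b/ is a stop between vowels /o/ and /e/, so it spirantizes to the fricative [v]. /k/ is a stop between vowels /e/ and /a/, so it spirantizes to the fricative [x]. /loetiobekahobsij/ → loesiovexahobsij.
Rule 2 (intervocalic h-deletion): /h/ occurs between vowels /a/ and /o/, so it deletes. /loesiovexahobsij/ → loesiovexaobsij.
Rule 3 (regressive voicing assimilation): /b/ precedes the voiceless obstruent /s/, so it devoices to [p] by assimilation. /loesiovexaobsij/ → loesiovexaopsij.
Rule 4 (final e-epenthesis): the form ends in the consonant /j/, so [e] is inserted word-finally. /loesiovexaopsij/ → loesiovexaopsije.

loesiovexaopsije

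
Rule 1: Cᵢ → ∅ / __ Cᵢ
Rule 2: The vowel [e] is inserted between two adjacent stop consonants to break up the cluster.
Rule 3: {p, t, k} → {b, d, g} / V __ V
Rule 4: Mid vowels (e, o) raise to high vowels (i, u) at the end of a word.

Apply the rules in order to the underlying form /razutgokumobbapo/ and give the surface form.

Rule 1 (degemination): /bb/ is a geminate; the first /b/ deletes. /razutgokumobbapo/ → razutgokumobapo.
Rule 2 (stop-cluster e-epenthesis): /t/ and /g/ form a stop–stop cluster, so [e] is inserted between them. /razutgokumobapo/ → razutegokumobapo.
Rule 3 (intervocalic voicing): /t/ is a voiceless stop between vowels /u/ and /e/, so it voices to [d]. /k/ is a voiceless stop between vowels /o/ and /u/, so it voices to [g]. /p/ is a voiceless stop between vowels /a/ and /o/, so it voices to [b]. /razutegokumobapo/ → razudegogumobabo.
Rule 4 (final vowel raising): /o/ is a mid vowel in word-final position, so it raises to [u]. /razudegogumobabo/ → razudegogumobabu.

razudegogumobabu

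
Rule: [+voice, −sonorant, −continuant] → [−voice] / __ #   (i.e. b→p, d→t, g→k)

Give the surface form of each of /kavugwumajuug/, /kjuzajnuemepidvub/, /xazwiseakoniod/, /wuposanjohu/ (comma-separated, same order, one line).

/kavugwumajuug/: /g/ is a voiced stop in word-final position, so it devoices to [k]. → [kavugwumajuuk].
/kjuzajnuemepidvub/: /b/ is a voiced stop in word-final position, so it devoices to [p]. → [kjuzajnuemepidvup].
/xazwiseakoniod/: /d/ is a voiced stop in word-final position, so it devoices to [t]. → [xazwiseakoniot].
/wuposanjohu/: the rule's environment is not met; surfaces unchanged as [wuposanjohu].

kavugwumajuuk, kjuzajnuemepidvup, xazwiseakoniot, wuposanjohu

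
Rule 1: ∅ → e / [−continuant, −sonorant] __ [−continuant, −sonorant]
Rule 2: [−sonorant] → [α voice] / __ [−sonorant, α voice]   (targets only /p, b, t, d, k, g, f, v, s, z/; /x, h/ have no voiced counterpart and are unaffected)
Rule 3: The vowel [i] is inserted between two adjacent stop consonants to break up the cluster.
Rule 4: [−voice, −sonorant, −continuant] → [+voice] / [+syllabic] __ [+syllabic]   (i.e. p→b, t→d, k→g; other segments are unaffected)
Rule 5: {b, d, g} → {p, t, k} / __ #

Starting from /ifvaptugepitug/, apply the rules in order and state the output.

Rule 1 (stop-cluster e-epenthesis): /p/ and /t/ form a stop–stop cluster, so [e] is inserted between them. /ifvaptugepitug/ → ifvapetugepitug.
Rule 2 (regressive voicing assimilation): /f/ precedes the voiced obstruent /v/, so it voices to [v] by assimilation. /ifvapetugepitug/ → ivvapetugepitug.
Rule 3 (stop-cluster i-epenthesis): no segment meets the environment; /ivvapetugepitug/ is unchanged.
Rule 4 (intervocalic voicing): /p/ is a voiceless stop between vowels /a/ and /e/, so it voices to [b]. /t/ is a voiceless stop between vowels /e/ and /u/, so it voices to [d]. /p/ is a voiceless stop between vowels /e/ and /i/, so it voices to [b]. /t/ is a voiceless stop between vowels /i/ and /u/, so it voices to [d]. /ivvapetugepitug/ → ivvabedugebidug.
Rule 5 (final devoicing): /g/ is a voiced stop in word-final position, so it devoices to [k]. /ivvabedugebidug/ → ivvabedugebiduk.

ivvabedugebiduk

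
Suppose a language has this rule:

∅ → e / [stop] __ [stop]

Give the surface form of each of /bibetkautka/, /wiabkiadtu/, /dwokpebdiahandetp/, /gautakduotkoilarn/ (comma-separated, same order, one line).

/bibetkautka/: /t/ and /k/ form a stop–stop cluster, so [e] is inserted between them. /t/ and /k/ form a stop–stop cluster, so [e] is inserted between them. → [bibetekauteka].
/wiabkiadtu/: /b/ and /k/ form a stop–stop cluster, so [e] is inserted between them. /d/ and /t/ form a stop–stop cluster, so [e] is inserted between them. → [wiabekiadetu].
/dwokpebdiahandetp/: /k/ and /p/ form a stop–stop cluster, so [e] is inserted between them. /b/ and /d/ form a stop–stop cluster, so [e] is inserted between them. /t/ and /p/ form a stop–stop cluster, so [e] is inserted between them. → [dwokepebediahandetep].
/gautakduotkoilarn/: /k/ and /d/ form a stop–stop cluster, so [e] is inserted between them. /t/ and /k/ form a stop–stop cluster, so [e] is inserted between them. → [gautakeduotekoilarn].

bibetekauteka, wiabekiadetu, dwokepebediahandetep, gautakeduotekoilarn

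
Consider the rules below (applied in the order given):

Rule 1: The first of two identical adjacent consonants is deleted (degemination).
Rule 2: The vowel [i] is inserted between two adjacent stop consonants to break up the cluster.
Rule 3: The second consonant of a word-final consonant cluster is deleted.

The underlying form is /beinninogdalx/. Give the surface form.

beininogidal

Rule 1 (degemination): /nn/ is a geminate; the first /n/ deletes. /beinninogdalx/ → beininogdalx.
Rule 2 (stop-cluster i-epenthesis): /g/ and /d/ form a stop–stop cluster, so [i] is inserted between them. /beininogdalx/ → beininogidalx.
Rule 3 (final cluster simplification): /x/ is the second consonant of a word-final cluster /lx/, so it deletes. /beininogidalx/ → beininogidal.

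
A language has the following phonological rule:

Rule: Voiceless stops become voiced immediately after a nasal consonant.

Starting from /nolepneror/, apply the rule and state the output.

nolepneror

No segment of /nolepneror/ meets the structural description of the rule, so the form surfaces unchanged.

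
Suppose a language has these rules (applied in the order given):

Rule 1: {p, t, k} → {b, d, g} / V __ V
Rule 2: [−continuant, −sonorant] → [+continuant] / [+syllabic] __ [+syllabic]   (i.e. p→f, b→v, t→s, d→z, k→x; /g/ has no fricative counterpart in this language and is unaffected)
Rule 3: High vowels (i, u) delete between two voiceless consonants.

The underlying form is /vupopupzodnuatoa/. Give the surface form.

vuvovupzodnuazoa

Rule 1 (intervocalic voicing): /p/ is a voiceless stop between vowels /u/ and /o/, so it voices to [b]. /p/ is a voiceless stop between vowels /o/ and /u/, so it voices to [b]. /t/ is a voiceless stop between vowels /a/ and /o/, so it voices to [d]. /vupopupzodnuatoa/ → vubobupzodnuadoa.
Rule 2 (intervocalic spirantization): /b/ is a stop between vowels /u/ and /o/, so it spirantizes to the fricative [v]. /b/ is a stop between vowels /o/ and /u/, so it spirantizes to the fricative [v]. /d/ is a stop between vowels /a/ and /o/, so it spirantizes to the fricative [z]. /vubobupzodnuadoa/ → vuvovupzodnuazoa.
Rule 3 (high vowel syncope): no segment meets the environment; /vuvovupzodnuazoa/ is unchanged.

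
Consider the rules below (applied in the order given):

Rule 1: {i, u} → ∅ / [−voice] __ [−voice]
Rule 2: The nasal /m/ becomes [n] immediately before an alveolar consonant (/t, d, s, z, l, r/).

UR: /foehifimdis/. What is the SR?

Rule 1 (high vowel syncope): /i/ is a high vowel flanked by voiceless consonants /h/ and /f/, so it deletes. /foehifimdis/ → foehfimdis.
Rule 2 (nasal place assimilation): /m/ precedes the alveolar consonant /d/, so it assimilates in place to [n]. /foehfimdis/ → foehfindis.

foehfindis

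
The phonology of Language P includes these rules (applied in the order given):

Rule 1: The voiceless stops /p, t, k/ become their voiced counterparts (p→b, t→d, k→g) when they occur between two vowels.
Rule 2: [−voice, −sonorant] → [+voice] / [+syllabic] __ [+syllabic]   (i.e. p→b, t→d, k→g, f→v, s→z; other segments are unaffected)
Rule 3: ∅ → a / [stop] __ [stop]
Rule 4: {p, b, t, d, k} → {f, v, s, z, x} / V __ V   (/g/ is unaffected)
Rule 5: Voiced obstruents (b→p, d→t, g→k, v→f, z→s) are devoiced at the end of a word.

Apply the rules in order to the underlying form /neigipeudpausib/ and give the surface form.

Rule 1 (intervocalic voicing): /p/ is a voiceless stop between vowels /i/ and /e/, so it voices to [b]. /neigipeudpausib/ → neigibeudpausib.
Rule 2 (intervocalic voicing): /s/ is a voiceless obstruent between vowels /u/ and /i/, so it voices to [z]. /neigibeudpausib/ → neigibeudpauzib.
Rule 3 (stop-cluster a-epenthesis): /d/ and /p/ form a stop–stop cluster, so [a] is inserted between them. /neigibeudpauzib/ → neigibeudapauzib.
Rule 4 (intervocalic spirantization): /b/ is a stop between vowels /i/ and /e/, so it spirantizes to the fricative [v]. /d/ is a stop between vowels /u/ and /a/, so it spirantizes to the fricative [z]. /p/ is a stop between vowels /a/ and /a/, so it spirantizes to the fricative [f]. /neigibeudapauzib/ → neigiveuzafauzib.
Rule 5 (final devoicing): /b/ is a voiced obstruent in word-final position, so it devoices to [p]. /neigiveuzafauzib/ → neigiveuzafauzip.

neigiveuzafauzip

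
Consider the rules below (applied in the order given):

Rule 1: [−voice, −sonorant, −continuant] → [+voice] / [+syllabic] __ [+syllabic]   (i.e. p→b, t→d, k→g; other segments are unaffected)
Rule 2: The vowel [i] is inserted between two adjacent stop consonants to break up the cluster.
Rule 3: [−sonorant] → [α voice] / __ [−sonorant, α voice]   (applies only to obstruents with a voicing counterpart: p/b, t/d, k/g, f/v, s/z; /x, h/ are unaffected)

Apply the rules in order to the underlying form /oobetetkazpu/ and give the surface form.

Rule 1 (intervocalic voicing): /t/ is a voiceless stop between vowels /e/ and /e/, so it voices to [d]. /oobetetkazpu/ → oobedetkazpu.
Rule 2 (stop-cluster i-epenthesis): /t/ and /k/ form a stop–stop cluster, so [i] is inserted between them. /oobedetkazpu/ → oobedetikazpu.
Rule 3 (regressive voicing assimilation): /z/ precedes the voiceless obstruent /p/, so it devoices to [s] by assimilation. /oobedetikazpu/ → oobedetikaspu.

oobedetikaspu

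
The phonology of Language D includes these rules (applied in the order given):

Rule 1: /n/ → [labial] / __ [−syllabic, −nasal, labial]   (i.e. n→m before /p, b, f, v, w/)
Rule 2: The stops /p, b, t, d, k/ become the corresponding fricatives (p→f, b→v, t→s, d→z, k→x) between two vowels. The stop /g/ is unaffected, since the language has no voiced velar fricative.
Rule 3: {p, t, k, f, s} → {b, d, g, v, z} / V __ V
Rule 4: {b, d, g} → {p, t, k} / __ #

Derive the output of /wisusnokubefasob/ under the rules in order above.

Rule 1 (nasal place assimilation): no segment meets the environment; /wisusnokubefasob/ is unchanged.
Rule 2 (intervocalic spirantization): /k/ is a stop between vowels /o/ and /u/, so it spirantizes to the fricative [x]. /b/ is a stop between vowels /u/ and /e/, so it spirantizes to the fricative [v]. /wisusnokubefasob/ → wisusnoxuvefasob.
Rule 3 (intervocalic voicing): /s/ is a voiceless obstruent between vowels /i/ and /u/, so it voices to [z]. /f/ is a voiceless obstruent between vowels /e/ and /a/, so it voices to [v]. /s/ is a voiceless obstruent between vowels /a/ and /o/, so it voices to [z]. /wisusnoxuvefasob/ → wizusnoxuvevazob.
Rule 4 (final devoicing): /b/ is a voiced stop in word-final position, so it devoices to [p]. /wizusnoxuvevazob/ → wizusnoxuvevazop.

wizusnoxuvevazop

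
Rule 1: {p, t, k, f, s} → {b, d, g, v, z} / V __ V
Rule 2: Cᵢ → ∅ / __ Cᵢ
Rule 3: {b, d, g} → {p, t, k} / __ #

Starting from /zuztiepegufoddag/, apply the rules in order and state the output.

zuztiebeguvodak

Rule 1 (intervocalic voicing): /p/ is a voiceless obstruent between vowels /e/ and /e/, so it voices to [b]. /f/ is a voiceless obstruent between vowels /u/ and /o/, so it voices to [v]. /zuztiepegufoddag/ → zuztiebeguvoddag.
Rule 2 (degemination): /dd/ is a geminate; the first /d/ deletes. /zuztiebeguvoddag/ → zuztiebeguvodag.
Rule 3 (final devoicing): /g/ is a voiced stop in word-final position, so it devoices to [k]. /zuztiebeguvodag/ → zuztiebeguvodak.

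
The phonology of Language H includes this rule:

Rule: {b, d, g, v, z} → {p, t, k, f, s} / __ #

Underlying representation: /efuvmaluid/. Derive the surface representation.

efuvmaluit

Scanning /efuvmaluid/: /v/ at position 4 is not in the conditioning environment; /d/ is a voiced obstruent in word-final position, so it devoices to [t].
Result: [efuvmaluit].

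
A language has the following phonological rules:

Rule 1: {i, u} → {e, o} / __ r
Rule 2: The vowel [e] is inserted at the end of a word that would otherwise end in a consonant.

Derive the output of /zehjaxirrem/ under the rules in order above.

zehjaxerreme

Rule 1 (pre-rhotic lowering): /i/ is a high vowel immediately before /r/, so it lowers to [e]. /zehjaxirrem/ → zehjaxerrem.
Rule 2 (final e-epenthesis): the form ends in the consonant /m/, so [e] is inserted word-finally. /zehjaxerrem/ → zehjaxerreme.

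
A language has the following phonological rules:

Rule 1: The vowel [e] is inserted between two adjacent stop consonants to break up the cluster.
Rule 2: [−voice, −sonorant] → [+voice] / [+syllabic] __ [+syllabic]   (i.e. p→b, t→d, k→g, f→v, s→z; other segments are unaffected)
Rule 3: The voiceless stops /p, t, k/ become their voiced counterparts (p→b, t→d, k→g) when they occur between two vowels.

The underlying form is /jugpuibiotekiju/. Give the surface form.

Rule 1 (stop-cluster e-epenthesis): /g/ and /p/ form a stop–stop cluster, so [e] is inserted between them. /jugpuibiotekiju/ → jugepuibiotekiju.
Rule 2 (intervocalic voicing): /p/ is a voiceless obstruent between vowels /e/ and /u/, so it voices to [b]. /t/ is a voiceless obstruent between vowels /o/ and /e/, so it voices to [d]. /k/ is a voiceless obstruent between vowels /e/ and /i/, so it voices to [g]. /jugepuibiotekiju/ → jugebuibiodegiju.
Rule 3 (intervocalic voicing): no segment meets the environment; /jugebuibiodegiju/ is unchanged.

jugebuibiodegiju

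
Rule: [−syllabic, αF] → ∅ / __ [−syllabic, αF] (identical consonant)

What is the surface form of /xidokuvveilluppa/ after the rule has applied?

/vv/ is a geminate; the first /v/ deletes.
/ll/ is a geminate; the first /l/ deletes.
/pp/ is a geminate; the first /p/ deletes.
The other instances of /x/, /d/, /k/, /v/, /l/, /p/ do not occur in the required environment and remain unchanged.
Surface form: [xidokuveilupa].

xidokuveilupa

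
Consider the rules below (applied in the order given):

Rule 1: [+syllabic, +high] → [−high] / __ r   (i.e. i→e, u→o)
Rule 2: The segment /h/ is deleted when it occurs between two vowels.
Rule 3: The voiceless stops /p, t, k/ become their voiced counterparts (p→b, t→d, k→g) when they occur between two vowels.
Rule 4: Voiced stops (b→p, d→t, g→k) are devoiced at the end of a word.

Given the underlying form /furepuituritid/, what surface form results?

forebuidoridit

Rule 1 (pre-rhotic lowering): /u/ is a high vowel immediately before /r/, so it lowers to [o]. /u/ is a high vowel immediately before /r/, so it lowers to [o]. /furepuituritid/ → forepuitoritid.
Rule 2 (intervocalic h-deletion): no segment meets the environment; /forepuitoritid/ is unchanged.
Rule 3 (intervocalic voicing): /p/ is a voiceless stop between vowels /e/ and /u/, so it voices to [b]. /t/ is a voiceless stop between vowels /i/ and /o/, so it voices to [d]. /t/ is a voiceless stop between vowels /i/ and /i/, so it voices to [d]. /forepuitoritid/ → forebuidoridid.
Rule 4 (final devoicing): /d/ is a voiced stop in word-final position, so it devoices to [t]. /forebuidoridid/ → forebuidoridit.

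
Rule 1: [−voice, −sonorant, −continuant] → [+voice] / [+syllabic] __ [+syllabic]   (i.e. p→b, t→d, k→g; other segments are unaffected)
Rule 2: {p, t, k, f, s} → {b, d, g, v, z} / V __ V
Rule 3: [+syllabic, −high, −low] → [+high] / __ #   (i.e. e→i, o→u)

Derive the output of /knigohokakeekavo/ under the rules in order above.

knigohogageegavu

Rule 1 (intervocalic voicing): /k/ is a voiceless stop between vowels /o/ and /a/, so it voices to [g]. /k/ is a voiceless stop between vowels /a/ and /e/, so it voices to [g]. /k/ is a voiceless stop between vowels /e/ and /a/, so it voices to [g]. /knigohokakeekavo/ → knigohogageegavo.
Rule 2 (intervocalic voicing): no segment meets the environment; /knigohogageegavo/ is unchanged.
Rule 3 (final vowel raising): /o/ is a mid vowel in word-final position, so it raises to [u]. /knigohogageegavo/ → knigohogageegavu.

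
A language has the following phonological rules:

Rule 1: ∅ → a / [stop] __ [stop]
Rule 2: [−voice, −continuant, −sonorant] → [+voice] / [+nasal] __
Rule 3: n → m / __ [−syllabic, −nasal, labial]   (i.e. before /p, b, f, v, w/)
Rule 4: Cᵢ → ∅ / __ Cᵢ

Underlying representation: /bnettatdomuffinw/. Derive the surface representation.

Rule 1 (stop-cluster a-epenthesis): /t/ and /t/ form a stop–stop cluster, so [a] is inserted between them. /t/ and /d/ form a stop–stop cluster, so [a] is inserted between them. /bnettatdomuffinw/ → bnetatatadomuffinw.
Rule 2 (post-nasal voicing): no segment meets the environment; /bnetatatadomuffinw/ is unchanged.
Rule 3 (nasal place assimilation): /n/ precedes the labial consonant /w/, so it assimilates in place to [m]. /bnetatatadomuffinw/ → bnetatatadomuffimw.
Rule 4 (degemination): /ff/ is a geminate; the first /f/ deletes. /bnetatatadomuffimw/ → bnetatatadomufimw.

bnetatatadomufimw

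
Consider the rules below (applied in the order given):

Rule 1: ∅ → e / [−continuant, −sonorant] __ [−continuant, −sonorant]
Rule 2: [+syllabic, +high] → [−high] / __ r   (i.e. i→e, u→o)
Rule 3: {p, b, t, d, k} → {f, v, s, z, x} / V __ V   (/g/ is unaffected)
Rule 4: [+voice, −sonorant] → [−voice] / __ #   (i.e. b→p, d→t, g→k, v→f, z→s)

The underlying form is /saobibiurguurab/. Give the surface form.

Rule 1 (stop-cluster e-epenthesis): no segment meets the environment; /saobibiurguurab/ is unchanged.
Rule 2 (pre-rhotic lowering): /u/ is a high vowel immediately before /r/, so it lowers to [o]. /u/ is a high vowel immediately before /r/, so it lowers to [o]. /saobibiurguurab/ → saobibiorguorab.
Rule 3 (intervocalic spirantization): /b/ is a stop between vowels /o/ and /i/, so it spirantizes to the fricative [v]. /b/ is a stop between vowels /i/ and /i/, so it spirantizes to the fricative [v]. /saobibiorguorab/ → saoviviorguorab.
Rule 4 (final devoicing): /b/ is a voiced obstruent in word-final position, so it devoices to [p]. /saoviviorguorab/ → saoviviorguorap.

saoviviorguorap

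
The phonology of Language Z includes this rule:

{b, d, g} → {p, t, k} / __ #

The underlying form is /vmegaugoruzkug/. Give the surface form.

Scanning /vmegaugoruzkug/: /g/ at position 4 is not in the conditioning environment; /g/ at position 7 is not in the conditioning environment; /g/ is a voiced stop in word-final position, so it devoices to [k].
Result: [vmegaugoruzkuk].

vmegaugoruzkuk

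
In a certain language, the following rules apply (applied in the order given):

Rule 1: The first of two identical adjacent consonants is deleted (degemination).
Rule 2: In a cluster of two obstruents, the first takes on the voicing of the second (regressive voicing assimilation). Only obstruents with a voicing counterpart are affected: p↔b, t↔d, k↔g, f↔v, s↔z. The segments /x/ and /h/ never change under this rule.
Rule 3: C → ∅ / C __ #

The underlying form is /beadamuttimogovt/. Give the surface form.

Rule 1 (degemination): /tt/ is a geminate; the first /t/ deletes. /beadamuttimogovt/ → beadamutimogovt.
Rule 2 (regressive voicing assimilation): /v/ precedes the voiceless obstruent /t/, so it devoices to [f] by assimilation. /beadamutimogovt/ → beadamutimogoft.
Rule 3 (final cluster simplification): /t/ is the second consonant of a word-final cluster /ft/, so it deletes. /beadamutimogoft/ → beadamutimogof.

beadamutimogof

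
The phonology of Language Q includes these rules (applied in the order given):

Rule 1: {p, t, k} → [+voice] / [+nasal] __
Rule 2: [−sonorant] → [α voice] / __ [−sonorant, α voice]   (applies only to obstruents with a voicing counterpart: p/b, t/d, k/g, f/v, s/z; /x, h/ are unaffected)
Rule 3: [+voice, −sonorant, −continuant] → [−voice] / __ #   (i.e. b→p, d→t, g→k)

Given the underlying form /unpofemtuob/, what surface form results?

unbofemduop

Rule 1 (post-nasal voicing): /p/ is a voiceless stop immediately after the nasal /n/, so it voices to [b]. /t/ is a voiceless stop immediately after the nasal /m/, so it voices to [d]. /unpofemtuob/ → unbofemduob.
Rule 2 (regressive voicing assimilation): no segment meets the environment; /unbofemduob/ is unchanged.
Rule 3 (final devoicing): /b/ is a voiced stop in word-final position, so it devoices to [p]. /unbofemduob/ → unbofemduop.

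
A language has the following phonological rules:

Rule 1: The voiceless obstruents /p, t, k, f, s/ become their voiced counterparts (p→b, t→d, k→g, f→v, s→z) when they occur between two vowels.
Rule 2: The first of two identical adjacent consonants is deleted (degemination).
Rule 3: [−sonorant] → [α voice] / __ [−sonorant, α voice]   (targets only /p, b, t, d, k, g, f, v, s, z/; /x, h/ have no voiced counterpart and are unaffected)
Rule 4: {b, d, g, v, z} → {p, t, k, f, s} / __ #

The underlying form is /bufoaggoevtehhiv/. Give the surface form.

Rule 1 (intervocalic voicing): /f/ is a voiceless obstruent between vowels /u/ and /o/, so it voices to [v]. /bufoaggoevtehhiv/ → buvoaggoevtehhiv.
Rule 2 (degemination): /gg/ is a geminate; the first /g/ deletes. /hh/ is a geminate; the first /h/ deletes. /buvoaggoevtehhiv/ → buvoagoevtehiv.
Rule 3 (regressive voicing assimilation): /v/ precedes the voiceless obstruent /t/, so it devoices to [f] by assimilation. /buvoagoevtehiv/ → buvoagoeftehiv.
Rule 4 (final devoicing): /v/ is a voiced obstruent in word-final position, so it devoices to [f]. /buvoagoeftehiv/ → buvoagoeftehif.

buvoagoeftehif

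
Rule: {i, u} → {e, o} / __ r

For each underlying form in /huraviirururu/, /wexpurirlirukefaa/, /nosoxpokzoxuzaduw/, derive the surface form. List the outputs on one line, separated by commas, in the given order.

/huraviirururu/: /u/ is a high vowel immediately before /r/, so it lowers to [o]. /i/ is a high vowel immediately before /r/, so it lowers to [e]. /u/ is a high vowel immediately before /r/, so it lowers to [o]. /u/ is a high vowel immediately before /r/, so it lowers to [o]. → [horavierororu].
/wexpurirlirukefaa/: /u/ is a high vowel immediately before /r/, so it lowers to [o]. /i/ is a high vowel immediately before /r/, so it lowers to [e]. /i/ is a high vowel immediately before /r/, so it lowers to [e]. → [wexporerlerukefaa].
/nosoxpokzoxuzaduw/: the rule's environment is not met; surfaces unchanged as [nosoxpokzoxuzaduw].

horavierororu, wexporerlerukefaa, nosoxpokzoxuzaduw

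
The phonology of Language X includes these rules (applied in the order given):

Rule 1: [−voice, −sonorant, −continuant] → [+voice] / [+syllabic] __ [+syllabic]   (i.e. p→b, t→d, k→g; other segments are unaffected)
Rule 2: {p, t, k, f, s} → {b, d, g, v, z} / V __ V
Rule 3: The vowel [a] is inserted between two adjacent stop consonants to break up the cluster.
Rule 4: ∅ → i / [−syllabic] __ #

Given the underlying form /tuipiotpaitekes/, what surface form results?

Rule 1 (intervocalic voicing): /p/ is a voiceless stop between vowels /i/ and /i/, so it voices to [b]. /t/ is a voiceless stop between vowels /i/ and /e/, so it voices to [d]. /k/ is a voiceless stop between vowels /e/ and /e/, so it voices to [g]. /tuipiotpaitekes/ → tuibiotpaideges.
Rule 2 (intervocalic voicing): no segment meets the environment; /tuibiotpaideges/ is unchanged.
Rule 3 (stop-cluster a-epenthesis): /t/ and /p/ form a stop–stop cluster, so [a] is inserted between them. /tuibiotpaideges/ → tuibiotapaideges.
Rule 4 (final i-epenthesis): the form ends in the consonant /s/, so [i] is inserted word-finally. /tuibiotapaideges/ → tuibiotapaidegesi.

tuibiotapaidegesi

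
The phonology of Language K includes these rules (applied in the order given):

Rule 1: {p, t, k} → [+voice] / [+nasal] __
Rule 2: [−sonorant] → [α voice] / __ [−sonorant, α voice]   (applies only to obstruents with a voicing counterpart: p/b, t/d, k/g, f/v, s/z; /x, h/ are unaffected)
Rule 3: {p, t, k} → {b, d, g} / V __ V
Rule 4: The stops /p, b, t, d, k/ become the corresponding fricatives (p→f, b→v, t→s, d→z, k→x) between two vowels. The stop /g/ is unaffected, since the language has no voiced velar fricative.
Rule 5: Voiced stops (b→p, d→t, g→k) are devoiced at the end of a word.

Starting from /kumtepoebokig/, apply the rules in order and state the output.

Rule 1 (post-nasal voicing): /t/ is a voiceless stop immediately after the nasal /m/, so it voices to [d]. /kumtepoebokig/ → kumdepoebokig.
Rule 2 (regressive voicing assimilation): no segment meets the environment; /kumdepoebokig/ is unchanged.
Rule 3 (intervocalic voicing): /p/ is a voiceless stop between vowels /e/ and /o/, so it voices to [b]. /k/ is a voiceless stop between vowels /o/ and /i/, so it voices to [g]. /kumdepoebokig/ → kumdeboebogig.
Rule 4 (intervocalic spirantization): /b/ is a stop between vowels /e/ and /o/, so it spirantizes to the fricative [v]. /b/ is a stop between vowels /e/ and /o/, so it spirantizes to the fricative [v]. /kumdeboebogig/ → kumdevoevogig.
Rule 5 (final devoicing): /g/ is a voiced stop in word-final position, so it devoices to [k]. /kumdevoevogig/ → kumdevoevogik.

kumdevoevogik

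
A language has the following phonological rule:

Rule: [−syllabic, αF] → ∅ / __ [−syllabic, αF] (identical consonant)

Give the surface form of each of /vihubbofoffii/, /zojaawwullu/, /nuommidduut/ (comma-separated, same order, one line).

/vihubbofoffii/: /bb/ is a geminate; the first /b/ deletes. /ff/ is a geminate; the first /f/ deletes. → [vihubofofii].
/zojaawwullu/: /ww/ is a geminate; the first /w/ deletes. /ll/ is a geminate; the first /l/ deletes. → [zojaawulu].
/nuommidduut/: /mm/ is a geminate; the first /m/ deletes. /dd/ is a geminate; the first /d/ deletes. → [nuomiduut].

vihubofofii, zojaawulu, nuomiduut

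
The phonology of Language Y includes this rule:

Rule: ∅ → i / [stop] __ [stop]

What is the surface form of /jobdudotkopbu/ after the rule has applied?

/b/ and /d/ form a stop–stop cluster, so [i] is inserted between them.
/t/ and /k/ form a stop–stop cluster, so [i] is inserted between them.
/p/ and /b/ form a stop–stop cluster, so [i] is inserted between them.
Surface form: [jobidudotikopibu].

jobidudotikopibu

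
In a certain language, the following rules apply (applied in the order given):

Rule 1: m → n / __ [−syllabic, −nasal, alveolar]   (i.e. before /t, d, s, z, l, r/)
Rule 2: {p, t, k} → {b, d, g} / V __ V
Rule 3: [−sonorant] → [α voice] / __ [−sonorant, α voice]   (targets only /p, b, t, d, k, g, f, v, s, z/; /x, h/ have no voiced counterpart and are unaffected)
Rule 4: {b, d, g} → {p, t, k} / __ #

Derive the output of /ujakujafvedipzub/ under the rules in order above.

Rule 1 (nasal place assimilation): no segment meets the environment; /ujakujafvedipzub/ is unchanged.
Rule 2 (intervocalic voicing): /k/ is a voiceless stop between vowels /a/ and /u/, so it voices to [g]. /ujakujafvedipzub/ → ujagujafvedipzub.
Rule 3 (regressive voicing assimilation): /f/ precedes the voiced obstruent /v/, so it voices to [v] by assimilation. /p/ precedes the voiced obstruent /z/, so it voices to [b] by assimilation. /ujagujafvedipzub/ → ujagujavvedibzub.
Rule 4 (final devoicing): /b/ is a voiced stop in word-final position, so it devoices to [p]. /ujagujavvedibzub/ → ujagujavvedibzup.

ujagujavvedibzup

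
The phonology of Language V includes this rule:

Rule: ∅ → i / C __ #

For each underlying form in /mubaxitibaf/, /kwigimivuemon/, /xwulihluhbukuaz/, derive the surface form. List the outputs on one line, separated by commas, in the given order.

mubaxitibafi, kwigimivuemoni, xwulihluhbukuazi

/mubaxitibaf/: the form ends in the consonant /f/, so [i] is inserted word-finally. → [mubaxitibafi].
/kwigimivuemon/: the form ends in the consonant /n/, so [i] is inserted word-finally. → [kwigimivuemoni].
/xwulihluhbukuaz/: the form ends in the consonant /z/, so [i] is inserted word-finally. → [xwulihluhbukuazi].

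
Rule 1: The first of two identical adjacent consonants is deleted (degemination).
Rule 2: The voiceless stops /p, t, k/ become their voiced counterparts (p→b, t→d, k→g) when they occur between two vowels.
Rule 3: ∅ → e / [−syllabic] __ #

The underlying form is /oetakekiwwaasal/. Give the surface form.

Rule 1 (degemination): /ww/ is a geminate; the first /w/ deletes. /oetakekiwwaasal/ → oetakekiwaasal.
Rule 2 (intervocalic voicing): /t/ is a voiceless stop between vowels /e/ and /a/, so it voices to [d]. /k/ is a voiceless stop between vowels /a/ and /e/, so it voices to [g]. /k/ is a voiceless stop between vowels /e/ and /i/, so it voices to [g]. /oetakekiwaasal/ → oedagegiwaasal.
Rule 3 (final e-epenthesis): the form ends in the consonant /l/, so [e] is inserted word-finally. /oedagegiwaasal/ → oedagegiwaasale.

oedagegiwaasale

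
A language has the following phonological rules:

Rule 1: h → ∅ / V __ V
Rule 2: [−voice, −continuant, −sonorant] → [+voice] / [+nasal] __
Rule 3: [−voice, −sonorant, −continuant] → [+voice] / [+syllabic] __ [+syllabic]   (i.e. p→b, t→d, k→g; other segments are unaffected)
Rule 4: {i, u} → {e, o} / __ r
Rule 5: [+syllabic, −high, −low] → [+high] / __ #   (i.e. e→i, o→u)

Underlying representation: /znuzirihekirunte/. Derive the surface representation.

znuzeriegerundi

Rule 1 (intervocalic h-deletion): /h/ occurs between vowels /i/ and /e/, so it deletes. /znuzirihekirunte/ → znuziriekirunte.
Rule 2 (post-nasal voicing): /t/ is a voiceless stop immediately after the nasal /n/, so it voices to [d]. /znuziriekirunte/ → znuziriekirunde.
Rule 3 (intervocalic voicing): /k/ is a voiceless stop between vowels /e/ and /i/, so it voices to [g]. /znuziriekirunde/ → znuziriegirunde.
Rule 4 (pre-rhotic lowering): /i/ is a high vowel immediately before /r/, so it lowers to [e]. /i/ is a high vowel immediately before /r/, so it lowers to [e]. /znuziriegirunde/ → znuzeriegerunde.
Rule 5 (final vowel raising): /e/ is a mid vowel in word-final position, so it raises to [i]. /znuzeriegerunde/ → znuzeriegerundi.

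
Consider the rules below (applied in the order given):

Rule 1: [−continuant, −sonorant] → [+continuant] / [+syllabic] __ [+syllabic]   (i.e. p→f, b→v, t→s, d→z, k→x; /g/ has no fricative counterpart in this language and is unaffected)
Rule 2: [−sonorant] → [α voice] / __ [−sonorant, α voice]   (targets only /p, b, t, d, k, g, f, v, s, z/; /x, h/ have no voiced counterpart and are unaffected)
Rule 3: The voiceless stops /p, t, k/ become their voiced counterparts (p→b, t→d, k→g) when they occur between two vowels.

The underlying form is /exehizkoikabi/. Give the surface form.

Rule 1 (intervocalic spirantization): /k/ is a stop between vowels /i/ and /a/, so it spirantizes to the fricative [x]. /b/ is a stop between vowels /a/ and /i/, so it spirantizes to the fricative [v]. /exehizkoikabi/ → exehizkoixavi.
Rule 2 (regressive voicing assimilation): /z/ precedes the voiceless obstruent /k/, so it devoices to [s] by assimilation. /exehizkoixavi/ → exehiskoixavi.
Rule 3 (intervocalic voicing): no segment meets the environment; /exehiskoixavi/ is unchanged.

exehiskoixavi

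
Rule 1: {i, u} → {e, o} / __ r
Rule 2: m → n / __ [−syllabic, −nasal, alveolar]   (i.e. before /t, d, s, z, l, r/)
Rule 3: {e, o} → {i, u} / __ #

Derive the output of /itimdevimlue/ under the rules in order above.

Rule 1 (pre-rhotic lowering): no segment meets the environment; /itimdevimlue/ is unchanged.
Rule 2 (nasal place assimilation): /m/ precedes the alveolar consonant /d/, so it assimilates in place to [n]. /m/ precedes the alveolar consonant /l/, so it assimilates in place to [n]. /itimdevimlue/ → itindevinlue.
Rule 3 (final vowel raising): /e/ is a mid vowel in word-final position, so it raises to [i]. /itindevinlue/ → itindevinlui.

itindevinlui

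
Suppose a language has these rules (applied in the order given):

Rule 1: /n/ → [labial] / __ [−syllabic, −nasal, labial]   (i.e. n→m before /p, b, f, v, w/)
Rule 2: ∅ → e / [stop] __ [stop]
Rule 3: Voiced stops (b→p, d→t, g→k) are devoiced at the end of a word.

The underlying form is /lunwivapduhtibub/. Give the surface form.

Rule 1 (nasal place assimilation): /n/ precedes the labial consonant /w/, so it assimilates in place to [m]. /lunwivapduhtibub/ → lumwivapduhtibub.
Rule 2 (stop-cluster e-epenthesis): /p/ and /d/ form a stop–stop cluster, so [e] is inserted between them. /lumwivapduhtibub/ → lumwivapeduhtibub.
Rule 3 (final devoicing): /b/ is a voiced stop in word-final position, so it devoices to [p]. /lumwivapeduhtibub/ → lumwivapeduhtibup.

lumwivapeduhtibup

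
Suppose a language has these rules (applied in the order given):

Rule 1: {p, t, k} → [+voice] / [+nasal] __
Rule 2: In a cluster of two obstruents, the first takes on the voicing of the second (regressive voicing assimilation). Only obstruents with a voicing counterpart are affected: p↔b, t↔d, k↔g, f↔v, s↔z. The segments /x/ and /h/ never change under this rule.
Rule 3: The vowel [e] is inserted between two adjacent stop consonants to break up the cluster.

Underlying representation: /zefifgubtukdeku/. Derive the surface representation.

zefivgupetugedeku

Rule 1 (post-nasal voicing): no segment meets the environment; /zefifgubtukdeku/ is unchanged.
Rule 2 (regressive voicing assimilation): /f/ precedes the voiced obstruent /g/, so it voices to [v] by assimilation. /b/ precedes the voiceless obstruent /t/, so it devoices to [p] by assimilation. /k/ precedes the voiced obstruent /d/, so it voices to [g] by assimilation. /zefifgubtukdeku/ → zefivguptugdeku.
Rule 3 (stop-cluster e-epenthesis): /p/ and /t/ form a stop–stop cluster, so [e] is inserted between them. /g/ and /d/ form a stop–stop cluster, so [e] is inserted between them. /zefivguptugdeku/ → zefivgupetugedeku.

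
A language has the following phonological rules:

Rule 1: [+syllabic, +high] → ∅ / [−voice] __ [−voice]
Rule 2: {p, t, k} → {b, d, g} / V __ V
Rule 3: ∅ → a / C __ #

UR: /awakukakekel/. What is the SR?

Rule 1 (high vowel syncope): /u/ is a high vowel flanked by voiceless consonants /k/ and /k/, so it deletes. /awakukakekel/ → awakkakekel.
Rule 2 (intervocalic voicing): /k/ is a voiceless stop between vowels /a/ and /e/, so it voices to [g]. /k/ is a voiceless stop between vowels /e/ and /e/, so it voices to [g]. /awakkakekel/ → awakkagegel.
Rule 3 (final a-epenthesis): the form ends in the consonant /l/, so [a] is inserted word-finally. /awakkagegel/ → awakkagegela.

awakkagegela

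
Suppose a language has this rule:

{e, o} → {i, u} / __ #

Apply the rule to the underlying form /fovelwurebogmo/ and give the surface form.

/o/ is a mid vowel in word-final position, so it raises to [u].
Surface form: [fovelwurebogmu].

fovelwurebogmu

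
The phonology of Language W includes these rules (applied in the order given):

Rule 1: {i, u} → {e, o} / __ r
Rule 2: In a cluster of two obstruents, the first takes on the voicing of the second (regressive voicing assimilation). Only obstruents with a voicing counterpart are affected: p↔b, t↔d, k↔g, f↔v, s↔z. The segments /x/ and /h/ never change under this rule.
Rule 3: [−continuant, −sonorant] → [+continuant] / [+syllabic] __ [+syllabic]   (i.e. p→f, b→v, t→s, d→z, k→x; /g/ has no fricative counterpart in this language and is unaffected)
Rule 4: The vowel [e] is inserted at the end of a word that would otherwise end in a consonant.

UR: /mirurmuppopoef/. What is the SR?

merormuppofoefe

Rule 1 (pre-rhotic lowering): /i/ is a high vowel immediately before /r/, so it lowers to [e]. /u/ is a high vowel immediately before /r/, so it lowers to [o]. /mirurmuppopoef/ → merormuppopoef.
Rule 2 (regressive voicing assimilation): no segment meets the environment; /merormuppopoef/ is unchanged.
Rule 3 (intervocalic spirantization): /p/ is a stop between vowels /o/ and /o/, so it spirantizes to the fricative [f]. /merormuppopoef/ → merormuppofoef.
Rule 4 (final e-epenthesis): the form ends in the consonant /f/, so [e] is inserted word-finally. /merormuppofoef/ → merormuppofoefe.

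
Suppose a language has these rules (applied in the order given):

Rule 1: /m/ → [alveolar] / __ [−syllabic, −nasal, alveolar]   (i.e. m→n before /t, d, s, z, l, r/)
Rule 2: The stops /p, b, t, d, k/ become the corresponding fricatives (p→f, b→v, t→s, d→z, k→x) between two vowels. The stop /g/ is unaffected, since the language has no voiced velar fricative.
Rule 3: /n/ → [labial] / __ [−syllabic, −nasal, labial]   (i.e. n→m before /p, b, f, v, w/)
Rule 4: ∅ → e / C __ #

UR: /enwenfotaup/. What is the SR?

emwemfosaupe

Rule 1 (nasal place assimilation): no segment meets the environment; /enwenfotaup/ is unchanged.
Rule 2 (intervocalic spirantization): /t/ is a stop between vowels /o/ and /a/, so it spirantizes to the fricative [s]. /enwenfotaup/ → enwenfosaup.
Rule 3 (nasal place assimilation): /n/ precedes the labial consonant /w/, so it assimilates in place to [m]. /n/ precedes the labial consonant /f/, so it assimilates in place to [m]. /enwenfosaup/ → emwemfosaup.
Rule 4 (final e-epenthesis): the form ends in the consonant /p/, so [e] is inserted word-finally. /emwemfosaup/ → emwemfosaupe.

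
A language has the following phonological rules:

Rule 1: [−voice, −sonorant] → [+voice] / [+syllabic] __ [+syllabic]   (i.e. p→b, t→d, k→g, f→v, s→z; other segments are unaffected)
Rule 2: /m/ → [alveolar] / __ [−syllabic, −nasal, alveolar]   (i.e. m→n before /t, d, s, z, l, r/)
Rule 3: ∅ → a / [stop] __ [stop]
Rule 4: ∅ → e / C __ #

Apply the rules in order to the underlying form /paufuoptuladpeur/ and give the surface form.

Rule 1 (intervocalic voicing): /f/ is a voiceless obstruent between vowels /u/ and /u/, so it voices to [v]. /paufuoptuladpeur/ → pauvuoptuladpeur.
Rule 2 (nasal place assimilation): no segment meets the environment; /pauvuoptuladpeur/ is unchanged.
Rule 3 (stop-cluster a-epenthesis): /p/ and /t/ form a stop–stop cluster, so [a] is inserted between them. /d/ and /p/ form a stop–stop cluster, so [a] is inserted between them. /pauvuoptuladpeur/ → pauvuopatuladapeur.
Rule 4 (final e-epenthesis): the form ends in the consonant /r/, so [e] is inserted word-finally. /pauvuopatuladapeur/ → pauvuopatuladapeure.

pauvuopatuladapeure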